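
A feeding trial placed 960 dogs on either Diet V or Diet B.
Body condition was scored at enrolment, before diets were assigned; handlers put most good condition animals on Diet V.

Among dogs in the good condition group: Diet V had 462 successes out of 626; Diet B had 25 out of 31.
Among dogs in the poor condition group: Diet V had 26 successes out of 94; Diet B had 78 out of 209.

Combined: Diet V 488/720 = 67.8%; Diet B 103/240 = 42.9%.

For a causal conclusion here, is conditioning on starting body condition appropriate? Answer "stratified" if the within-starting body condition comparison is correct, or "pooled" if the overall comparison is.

stratified

The stratified and pooled comparisons disagree (Diet B wins within each starting body condition; Diet V wins overall), so the answer turns on the causal role of starting body condition.
The imbalance in starting body condition arose from how dogs were allocated, not from anything the diet did; and starting body condition independently affects the outcome. The pooled gap is confounded — condition on starting body condition.
Within each level — good condition: 73.8% vs 80.6%; poor condition: 27.7% vs 37.3% — Diet B is higher every time.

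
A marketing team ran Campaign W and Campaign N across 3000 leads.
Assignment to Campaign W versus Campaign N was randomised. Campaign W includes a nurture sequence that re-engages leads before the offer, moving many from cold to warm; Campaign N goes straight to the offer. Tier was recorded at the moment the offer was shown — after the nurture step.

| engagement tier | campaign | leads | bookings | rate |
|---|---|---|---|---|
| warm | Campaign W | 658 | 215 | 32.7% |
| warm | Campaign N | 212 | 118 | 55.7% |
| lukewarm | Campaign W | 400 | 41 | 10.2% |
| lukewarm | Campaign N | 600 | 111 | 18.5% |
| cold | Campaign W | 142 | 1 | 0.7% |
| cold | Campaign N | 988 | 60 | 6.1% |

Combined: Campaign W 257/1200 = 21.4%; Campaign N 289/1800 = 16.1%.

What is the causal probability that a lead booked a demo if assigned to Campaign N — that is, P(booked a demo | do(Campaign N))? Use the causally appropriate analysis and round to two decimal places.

0.16

Campaign N is higher inside every engagement tier stratum but Campaign W is higher in aggregate. Whether to stratify depends on how engagement tier relates to the campaign.
Engagement tier here is a post-treatment variable shaped by the campaign; conditioning on it would introduce bias rather than remove it. The overall comparison is the causal one.
So P(outcome | do(Campaign N)) is just the pooled rate for Campaign N: 289/1800 = 0.161.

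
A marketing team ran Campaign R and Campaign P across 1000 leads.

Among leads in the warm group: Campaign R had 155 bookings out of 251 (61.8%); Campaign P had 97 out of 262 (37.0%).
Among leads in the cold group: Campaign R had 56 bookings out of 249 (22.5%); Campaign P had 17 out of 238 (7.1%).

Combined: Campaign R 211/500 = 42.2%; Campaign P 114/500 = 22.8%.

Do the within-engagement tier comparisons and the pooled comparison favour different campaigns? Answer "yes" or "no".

no

Within each engagement tier level (warm 61.8% vs 37.0%; cold 22.5% vs 7.1%), Campaign R has the higher rate every time. Pooled: 42.2% vs 22.8% — Campaign R has the higher rate overall. They agree.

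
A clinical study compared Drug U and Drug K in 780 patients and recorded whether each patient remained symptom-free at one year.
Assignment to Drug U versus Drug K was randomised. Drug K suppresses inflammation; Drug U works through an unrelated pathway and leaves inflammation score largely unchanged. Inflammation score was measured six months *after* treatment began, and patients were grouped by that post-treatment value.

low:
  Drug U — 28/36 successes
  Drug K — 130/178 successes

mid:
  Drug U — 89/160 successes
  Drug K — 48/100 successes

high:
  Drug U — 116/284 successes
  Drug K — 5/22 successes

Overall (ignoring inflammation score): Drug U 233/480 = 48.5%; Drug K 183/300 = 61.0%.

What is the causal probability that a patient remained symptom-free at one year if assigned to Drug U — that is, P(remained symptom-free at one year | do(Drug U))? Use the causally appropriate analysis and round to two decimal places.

0.49

Stratifying would compare drugs among patients the drugs themselves sorted into inflammation score groups — a form of selection on an intermediate. The unconditioned pooled rates give the total causal effect.
So P(outcome | do(Drug U)) is just the pooled rate for Drug U: 233/480 = 0.485.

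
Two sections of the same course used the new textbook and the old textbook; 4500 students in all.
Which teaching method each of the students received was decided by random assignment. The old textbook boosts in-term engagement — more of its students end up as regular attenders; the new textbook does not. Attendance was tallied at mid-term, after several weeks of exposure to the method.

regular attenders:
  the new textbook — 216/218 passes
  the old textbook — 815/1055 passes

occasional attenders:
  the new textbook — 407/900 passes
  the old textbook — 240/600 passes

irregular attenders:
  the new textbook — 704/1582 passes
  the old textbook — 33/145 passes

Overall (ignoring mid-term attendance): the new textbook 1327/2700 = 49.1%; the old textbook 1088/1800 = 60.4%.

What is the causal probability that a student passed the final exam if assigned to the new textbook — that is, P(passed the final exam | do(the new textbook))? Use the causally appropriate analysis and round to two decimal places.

the new textbook is higher inside every mid-term attendance stratum but the old textbook is higher in aggregate. Whether to stratify depends on how mid-term attendance relates to the teaching method.
Stratifying would compare teaching methods among students the teaching methods themselves sorted into mid-term attendance groups — a form of selection on an intermediate. The unconditioned pooled rates give the total causal effect.
So P(outcome | do(the new textbook)) is just the pooled rate for the new textbook: 1327/2700 = 0.491.

0.49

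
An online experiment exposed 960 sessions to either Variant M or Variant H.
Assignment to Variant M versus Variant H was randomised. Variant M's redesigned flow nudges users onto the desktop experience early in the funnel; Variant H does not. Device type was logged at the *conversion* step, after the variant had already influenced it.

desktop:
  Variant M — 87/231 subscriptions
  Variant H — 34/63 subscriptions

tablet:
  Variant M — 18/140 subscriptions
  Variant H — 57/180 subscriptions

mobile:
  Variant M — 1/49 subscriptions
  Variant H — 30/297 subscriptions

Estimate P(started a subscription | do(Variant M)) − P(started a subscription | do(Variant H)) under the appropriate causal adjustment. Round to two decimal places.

+0.03

Device type here is a post-treatment variable shaped by the variant; conditioning on it would introduce bias rather than remove it. The overall comparison is the causal one.
The causal difference is the pooled difference: 0.252 − 0.224 = +0.028.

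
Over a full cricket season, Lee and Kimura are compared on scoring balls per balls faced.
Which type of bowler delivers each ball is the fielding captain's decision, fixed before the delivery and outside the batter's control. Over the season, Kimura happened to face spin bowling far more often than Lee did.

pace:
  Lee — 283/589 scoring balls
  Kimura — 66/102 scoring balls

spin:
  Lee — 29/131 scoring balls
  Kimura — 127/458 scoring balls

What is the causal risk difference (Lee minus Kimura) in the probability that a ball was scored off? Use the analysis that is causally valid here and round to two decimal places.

-0.12

Bowling type is set before the player has any effect — it is not caused by the player — and it independently drives the outcome. That makes it a confounder, so the causal comparison is within bowling type levels.
Adjusting over the population distribution of bowling type: 0.540·(0.480−0.647) + 0.460·(0.221−0.277) = -0.116.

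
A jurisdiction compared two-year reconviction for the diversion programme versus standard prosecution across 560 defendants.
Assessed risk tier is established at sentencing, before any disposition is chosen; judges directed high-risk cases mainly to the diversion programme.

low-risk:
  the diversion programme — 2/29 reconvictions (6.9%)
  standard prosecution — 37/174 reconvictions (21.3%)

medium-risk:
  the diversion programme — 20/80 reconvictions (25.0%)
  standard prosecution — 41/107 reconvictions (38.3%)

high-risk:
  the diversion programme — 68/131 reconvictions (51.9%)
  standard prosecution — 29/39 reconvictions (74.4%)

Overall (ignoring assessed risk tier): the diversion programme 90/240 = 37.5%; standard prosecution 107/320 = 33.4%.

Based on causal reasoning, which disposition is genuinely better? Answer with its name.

the diversion programme

Assessed risk tier differs across dispositions for reasons unrelated to any effect of the disposition itself, and it separately predicts the outcome — a classic confounder. We must compare within assessed risk tier levels.
Within each level — low-risk: 6.9% vs 21.3%; medium-risk: 25.0% vs 38.3%; high-risk: 51.9% vs 74.4% — the diversion programme is lower every time.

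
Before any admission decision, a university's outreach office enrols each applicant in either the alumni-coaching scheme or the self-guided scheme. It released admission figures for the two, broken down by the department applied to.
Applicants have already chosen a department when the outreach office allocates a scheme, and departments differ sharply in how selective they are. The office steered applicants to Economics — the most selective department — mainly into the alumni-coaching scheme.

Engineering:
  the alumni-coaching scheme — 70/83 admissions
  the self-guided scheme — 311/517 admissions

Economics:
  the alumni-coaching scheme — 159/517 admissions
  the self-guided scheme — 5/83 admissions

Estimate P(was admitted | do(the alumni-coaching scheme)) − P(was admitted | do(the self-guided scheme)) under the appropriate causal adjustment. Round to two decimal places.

+0.24

the alumni-coaching scheme is higher inside every department stratum but the self-guided scheme is higher in aggregate. Whether to stratify depends on how department relates to the outreach scheme.
Department satisfies the back-door criterion: it is not a descendant of the outreach scheme, and it blocks the spurious path from outreach scheme to outcome. Adjusting for it (i.e., using the within-department rates) gives the causal effect.
Adjusting over the population distribution of department: 0.500·(0.843−0.602) + 0.500·(0.308−0.060) = +0.245.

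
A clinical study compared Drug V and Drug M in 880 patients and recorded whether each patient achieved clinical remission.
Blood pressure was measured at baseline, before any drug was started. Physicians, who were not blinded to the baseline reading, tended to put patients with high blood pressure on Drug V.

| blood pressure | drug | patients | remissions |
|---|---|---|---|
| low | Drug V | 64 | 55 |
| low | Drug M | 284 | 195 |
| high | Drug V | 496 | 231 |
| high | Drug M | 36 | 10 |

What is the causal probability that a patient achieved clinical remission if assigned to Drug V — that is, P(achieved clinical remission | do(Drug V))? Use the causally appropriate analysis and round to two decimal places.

0.62

Drug V is higher inside every blood pressure stratum but Drug M is higher in aggregate. Whether to stratify depends on how blood pressure relates to the drug.
The imbalance in blood pressure arose from how patients were allocated, not from anything the drug did; and blood pressure independently affects the outcome. The pooled gap is confounded — condition on blood pressure.
Standardising Drug V to the population blood pressure mix: 0.395·55/64 + 0.605·231/496 = 0.621.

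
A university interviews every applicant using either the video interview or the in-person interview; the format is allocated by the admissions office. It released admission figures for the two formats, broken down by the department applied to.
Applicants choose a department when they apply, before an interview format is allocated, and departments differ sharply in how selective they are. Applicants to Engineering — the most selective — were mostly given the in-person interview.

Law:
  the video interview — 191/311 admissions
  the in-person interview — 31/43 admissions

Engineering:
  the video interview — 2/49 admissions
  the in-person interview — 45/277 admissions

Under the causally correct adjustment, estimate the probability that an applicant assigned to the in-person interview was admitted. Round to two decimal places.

0.45

Department is set before the interview format has any effect — it is not caused by the interview format — and it independently drives the outcome. That makes it a confounder, so the causal comparison is within department levels.
Standardising the in-person interview to the population department mix: 0.521·31/43 + 0.479·45/277 = 0.453.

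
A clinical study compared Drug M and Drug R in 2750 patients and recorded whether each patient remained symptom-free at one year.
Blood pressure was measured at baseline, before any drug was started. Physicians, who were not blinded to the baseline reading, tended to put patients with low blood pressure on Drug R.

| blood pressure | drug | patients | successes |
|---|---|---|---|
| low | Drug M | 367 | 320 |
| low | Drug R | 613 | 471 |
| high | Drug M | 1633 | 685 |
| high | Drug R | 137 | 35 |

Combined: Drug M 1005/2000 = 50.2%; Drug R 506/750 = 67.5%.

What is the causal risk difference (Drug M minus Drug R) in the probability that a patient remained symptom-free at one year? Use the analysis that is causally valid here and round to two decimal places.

+0.14

Blood pressure satisfies the back-door criterion: it is not a descendant of the drug, and it blocks the spurious path from drug to outcome. Adjusting for it (i.e., using the within-blood pressure rates) gives the causal effect.
Adjusting over the population distribution of blood pressure: 0.356·(0.872−0.768) + 0.644·(0.419−0.255) = +0.142.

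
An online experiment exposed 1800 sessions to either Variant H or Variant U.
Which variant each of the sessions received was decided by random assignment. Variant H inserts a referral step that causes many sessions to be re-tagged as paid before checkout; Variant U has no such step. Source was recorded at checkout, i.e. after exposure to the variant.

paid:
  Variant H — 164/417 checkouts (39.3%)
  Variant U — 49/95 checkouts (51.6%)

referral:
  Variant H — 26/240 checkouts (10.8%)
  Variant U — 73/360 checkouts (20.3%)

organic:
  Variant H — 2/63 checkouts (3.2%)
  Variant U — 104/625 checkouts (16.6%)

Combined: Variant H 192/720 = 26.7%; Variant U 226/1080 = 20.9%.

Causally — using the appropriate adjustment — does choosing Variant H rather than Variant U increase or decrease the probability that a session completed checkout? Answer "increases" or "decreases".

The stratified and pooled comparisons disagree (Variant U wins within each traffic source; Variant H wins overall), so the answer turns on the causal role of traffic source.
Traffic source is downstream of the variant. One should not condition on a consequence of treatment, so the overall rates are the right comparison.
Pooled: Variant H 26.7% vs Variant U 20.9%; Variant H is higher overall.

increases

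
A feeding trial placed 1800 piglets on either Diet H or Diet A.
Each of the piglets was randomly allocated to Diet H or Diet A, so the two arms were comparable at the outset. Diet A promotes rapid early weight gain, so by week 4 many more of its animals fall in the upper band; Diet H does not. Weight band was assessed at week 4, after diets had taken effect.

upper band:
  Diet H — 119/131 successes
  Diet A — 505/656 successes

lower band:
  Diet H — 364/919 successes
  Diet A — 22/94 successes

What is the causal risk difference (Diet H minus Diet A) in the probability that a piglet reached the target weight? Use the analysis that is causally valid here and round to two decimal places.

The distribution of week-4 weight band is itself part of what the diet does — it is an intermediate outcome. Holding it fixed would remove that part of the effect; the total effect is the pooled difference.
The causal difference is the pooled difference: 0.460 − 0.703 = -0.243.

-0.24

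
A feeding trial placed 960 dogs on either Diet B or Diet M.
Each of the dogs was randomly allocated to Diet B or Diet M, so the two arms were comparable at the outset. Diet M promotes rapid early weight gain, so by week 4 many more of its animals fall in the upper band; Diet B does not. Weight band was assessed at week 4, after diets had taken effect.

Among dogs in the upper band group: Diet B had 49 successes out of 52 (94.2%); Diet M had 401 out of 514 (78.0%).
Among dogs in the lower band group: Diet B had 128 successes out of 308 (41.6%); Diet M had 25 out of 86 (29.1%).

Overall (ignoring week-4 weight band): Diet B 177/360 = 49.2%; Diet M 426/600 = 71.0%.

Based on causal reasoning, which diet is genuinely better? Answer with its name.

Stratifying would compare diets among dogs the diets themselves sorted into week-4 weight band groups — a form of selection on an intermediate. The unconditioned pooled rates give the total causal effect.
Pooled: Diet B 49.2% vs Diet M 71.0%; Diet M is higher overall.

Diet M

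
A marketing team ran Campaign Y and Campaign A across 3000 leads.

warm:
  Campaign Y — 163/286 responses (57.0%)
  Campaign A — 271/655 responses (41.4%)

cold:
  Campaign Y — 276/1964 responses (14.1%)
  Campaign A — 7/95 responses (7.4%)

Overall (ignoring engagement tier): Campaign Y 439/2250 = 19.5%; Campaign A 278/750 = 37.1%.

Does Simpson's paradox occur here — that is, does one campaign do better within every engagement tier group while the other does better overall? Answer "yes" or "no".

yes

Within each engagement tier level (warm 57.0% vs 41.4%; cold 14.1% vs 7.4%), Campaign Y has the higher rate every time. Pooled: 19.5% vs 37.1% — Campaign A has the higher rate overall. The two comparisons disagree.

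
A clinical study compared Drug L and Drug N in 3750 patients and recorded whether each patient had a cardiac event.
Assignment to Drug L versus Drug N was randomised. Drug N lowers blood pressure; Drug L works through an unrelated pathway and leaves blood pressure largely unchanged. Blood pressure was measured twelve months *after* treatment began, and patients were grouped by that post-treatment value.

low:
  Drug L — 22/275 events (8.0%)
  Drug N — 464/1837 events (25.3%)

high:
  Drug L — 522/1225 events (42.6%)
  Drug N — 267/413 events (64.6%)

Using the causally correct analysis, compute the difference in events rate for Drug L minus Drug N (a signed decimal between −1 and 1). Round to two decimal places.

+0.04

The blood pressure-specific comparison favours Drug L throughout, but the pooled figures favour Drug N. The question is whether to condition on blood pressure.
Blood pressure lies on the pathway drug → blood pressure → outcome, so adjusting for it blocks the indirect effect. For the total causal effect of drug, use the unadjusted pooled rates.
The causal difference is the pooled difference: 0.363 − 0.325 = +0.038.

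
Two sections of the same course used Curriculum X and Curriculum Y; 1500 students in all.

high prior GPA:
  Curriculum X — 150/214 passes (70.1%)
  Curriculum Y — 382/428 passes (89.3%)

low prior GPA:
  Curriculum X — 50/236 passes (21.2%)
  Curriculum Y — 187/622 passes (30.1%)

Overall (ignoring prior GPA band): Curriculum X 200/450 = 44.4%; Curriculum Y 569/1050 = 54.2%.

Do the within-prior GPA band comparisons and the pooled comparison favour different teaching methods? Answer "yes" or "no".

Within each prior GPA band level (high prior GPA 70.1% vs 89.3%; low prior GPA 21.2% vs 30.1%), Curriculum Y has the higher rate every time. Pooled: 44.4% vs 54.2% — Curriculum Y has the higher rate overall. They agree.

no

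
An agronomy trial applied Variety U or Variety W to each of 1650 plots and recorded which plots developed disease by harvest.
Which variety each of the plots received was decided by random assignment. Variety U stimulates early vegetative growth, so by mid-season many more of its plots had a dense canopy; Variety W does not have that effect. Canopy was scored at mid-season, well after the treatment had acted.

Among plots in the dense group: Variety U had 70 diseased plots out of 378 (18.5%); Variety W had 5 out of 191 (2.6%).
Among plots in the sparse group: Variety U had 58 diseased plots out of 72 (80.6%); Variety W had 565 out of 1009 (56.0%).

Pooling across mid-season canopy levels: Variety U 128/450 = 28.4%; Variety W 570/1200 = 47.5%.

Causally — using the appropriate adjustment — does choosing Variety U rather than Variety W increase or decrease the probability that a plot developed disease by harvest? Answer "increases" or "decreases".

Variety W is lower inside every mid-season canopy stratum but Variety U is lower in aggregate. Whether to stratify depends on how mid-season canopy relates to the variety.
Mid-season canopy is recorded after the variety and is itself shifted by it — it sits on the causal path from variety to outcome. Conditioning on a mediator would strip out part of the effect we want; the pooled comparison gives the total causal effect.
Pooled: Variety U 28.4% vs Variety W 47.5%; Variety U is lower overall.

decreases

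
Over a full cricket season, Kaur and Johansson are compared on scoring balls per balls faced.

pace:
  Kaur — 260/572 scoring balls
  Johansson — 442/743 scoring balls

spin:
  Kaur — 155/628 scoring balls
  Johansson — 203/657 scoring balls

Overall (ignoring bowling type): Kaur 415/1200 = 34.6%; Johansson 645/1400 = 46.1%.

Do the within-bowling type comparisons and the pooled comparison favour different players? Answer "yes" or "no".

Within each bowling type level (pace 45.5% vs 59.5%; spin 24.7% vs 30.9%), Johansson has the higher rate every time. Pooled: 34.6% vs 46.1% — Johansson has the higher rate overall. They agree.

no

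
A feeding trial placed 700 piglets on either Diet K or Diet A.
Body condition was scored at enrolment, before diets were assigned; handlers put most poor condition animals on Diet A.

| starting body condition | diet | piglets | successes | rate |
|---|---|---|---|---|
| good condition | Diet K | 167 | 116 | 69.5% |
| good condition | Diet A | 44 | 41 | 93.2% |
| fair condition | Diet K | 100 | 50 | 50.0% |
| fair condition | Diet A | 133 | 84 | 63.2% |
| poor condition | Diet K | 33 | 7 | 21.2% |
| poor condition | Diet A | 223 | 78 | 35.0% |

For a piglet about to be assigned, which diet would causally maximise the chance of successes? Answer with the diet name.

Starting body condition is set before the diet has any effect — it is not caused by the diet — and it independently drives the outcome. That makes it a confounder, so the causal comparison is within starting body condition levels.
Within each level — good condition: 69.5% vs 93.2%; fair condition: 50.0% vs 63.2%; poor condition: 21.2% vs 35.0% — Diet A is higher every time.

Diet A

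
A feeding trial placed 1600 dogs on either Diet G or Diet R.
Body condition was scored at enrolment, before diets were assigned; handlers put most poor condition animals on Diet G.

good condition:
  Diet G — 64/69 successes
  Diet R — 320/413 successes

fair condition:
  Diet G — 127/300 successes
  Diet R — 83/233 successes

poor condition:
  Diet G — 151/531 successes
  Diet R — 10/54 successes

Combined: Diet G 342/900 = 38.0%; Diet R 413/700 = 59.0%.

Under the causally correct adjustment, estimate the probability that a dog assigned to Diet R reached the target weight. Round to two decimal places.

0.42

Here starting body condition is a common cause — it drives both which diet a case falls under and the outcome. The crude comparison mixes populations; the stratum-specific rates are the causally relevant ones.
Standardising Diet R to the population starting body condition mix: 0.301·320/413 + 0.333·83/233 + 0.366·10/54 = 0.420.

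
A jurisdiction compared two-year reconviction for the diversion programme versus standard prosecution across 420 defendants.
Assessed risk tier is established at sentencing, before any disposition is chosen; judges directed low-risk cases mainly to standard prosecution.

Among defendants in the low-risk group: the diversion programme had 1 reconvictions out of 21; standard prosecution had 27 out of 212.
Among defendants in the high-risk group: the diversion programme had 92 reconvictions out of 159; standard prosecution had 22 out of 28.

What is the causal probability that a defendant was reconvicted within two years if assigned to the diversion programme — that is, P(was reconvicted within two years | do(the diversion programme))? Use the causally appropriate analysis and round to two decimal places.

Within every assessed risk tier level the diversion programme has the lower rate, yet pooled standard prosecution does — Simpson's reversal.
Nothing the disposition does changes assessed risk tier; the imbalance is an allocation artefact. With assessed risk tier also predicting the outcome, the pooled figure is confounded, and the within-stratum comparison is the causal one.
Standardising the diversion programme to the population assessed risk tier mix: 0.555·1/21 + 0.445·92/159 = 0.284.

0.28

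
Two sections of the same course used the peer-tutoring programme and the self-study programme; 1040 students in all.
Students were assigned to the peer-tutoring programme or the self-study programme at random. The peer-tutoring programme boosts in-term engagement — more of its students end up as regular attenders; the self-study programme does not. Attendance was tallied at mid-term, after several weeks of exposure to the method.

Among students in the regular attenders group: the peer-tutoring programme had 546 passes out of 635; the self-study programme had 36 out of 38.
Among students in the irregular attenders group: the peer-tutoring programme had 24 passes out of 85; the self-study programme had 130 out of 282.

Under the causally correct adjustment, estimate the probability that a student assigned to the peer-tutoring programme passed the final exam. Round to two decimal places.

the self-study programme is higher inside every mid-term attendance stratum but the peer-tutoring programme is higher in aggregate. Whether to stratify depends on how mid-term attendance relates to the teaching method.
Mid-term attendance lies on the pathway teaching method → mid-term attendance → outcome, so adjusting for it blocks the indirect effect. For the total causal effect of teaching method, use the unadjusted pooled rates.
So P(outcome | do(the peer-tutoring programme)) is just the pooled rate for the peer-tutoring programme: 570/720 = 0.792.

0.79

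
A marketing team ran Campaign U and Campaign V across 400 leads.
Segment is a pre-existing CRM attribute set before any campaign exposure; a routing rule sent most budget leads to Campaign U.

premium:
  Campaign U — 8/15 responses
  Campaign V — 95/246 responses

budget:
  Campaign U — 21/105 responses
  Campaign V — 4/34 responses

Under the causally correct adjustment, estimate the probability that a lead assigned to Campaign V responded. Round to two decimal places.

Since customer segment is a pre-existing factor (not a product of the campaign) and it affects the outcome on its own, it is a confounder. The stratified rates, not the pooled rate, identify the causal effect.
Standardising Campaign V to the population customer segment mix: 0.652·95/246 + 0.347·4/34 = 0.293.

0.29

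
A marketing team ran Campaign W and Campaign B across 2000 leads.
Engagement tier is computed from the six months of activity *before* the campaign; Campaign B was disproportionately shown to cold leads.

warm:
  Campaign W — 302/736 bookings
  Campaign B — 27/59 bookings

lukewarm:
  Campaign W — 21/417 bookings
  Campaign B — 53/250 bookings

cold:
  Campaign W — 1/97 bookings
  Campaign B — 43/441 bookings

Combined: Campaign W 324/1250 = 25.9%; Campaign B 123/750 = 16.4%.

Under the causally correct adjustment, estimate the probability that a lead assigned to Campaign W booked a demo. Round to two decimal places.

0.18

The imbalance in engagement tier arose from how leads were allocated, not from anything the campaign did; and engagement tier independently affects the outcome. The pooled gap is confounded — condition on engagement tier.
Standardising Campaign W to the population engagement tier mix: 0.398·302/736 + 0.334·21/417 + 0.269·1/97 = 0.183.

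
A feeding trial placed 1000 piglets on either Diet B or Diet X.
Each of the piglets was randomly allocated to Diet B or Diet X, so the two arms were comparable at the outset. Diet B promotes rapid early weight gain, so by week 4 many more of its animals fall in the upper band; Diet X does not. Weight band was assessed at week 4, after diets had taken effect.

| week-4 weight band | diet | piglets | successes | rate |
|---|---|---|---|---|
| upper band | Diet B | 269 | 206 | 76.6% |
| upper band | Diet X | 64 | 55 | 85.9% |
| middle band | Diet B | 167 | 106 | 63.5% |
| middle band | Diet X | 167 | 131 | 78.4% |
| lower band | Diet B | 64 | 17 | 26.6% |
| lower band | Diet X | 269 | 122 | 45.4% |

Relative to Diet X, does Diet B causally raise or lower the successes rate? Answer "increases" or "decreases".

increases

Because the diet influences week-4 weight band, week-4 weight band is a post-treatment mediator, not a confounder. Stratifying on it would bias the estimate; the causal effect is the crude pooled difference.
Pooled: Diet B 65.8% vs Diet X 61.6%; Diet B is higher overall.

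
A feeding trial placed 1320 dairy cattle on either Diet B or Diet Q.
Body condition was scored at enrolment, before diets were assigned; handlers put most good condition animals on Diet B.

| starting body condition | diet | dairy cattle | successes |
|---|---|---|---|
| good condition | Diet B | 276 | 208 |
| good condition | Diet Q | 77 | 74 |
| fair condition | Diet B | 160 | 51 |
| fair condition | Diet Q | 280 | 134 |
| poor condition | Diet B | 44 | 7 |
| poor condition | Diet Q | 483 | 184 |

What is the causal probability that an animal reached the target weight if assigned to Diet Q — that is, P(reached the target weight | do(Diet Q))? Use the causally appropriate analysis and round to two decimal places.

Within every starting body condition level Diet Q has the higher rate, yet pooled Diet B does — Simpson's reversal.
Since starting body condition is a pre-existing factor (not a product of the diet) and it affects the outcome on its own, it is a confounder. The stratified rates, not the pooled rate, identify the causal effect.
Standardising Diet Q to the population starting body condition mix: 0.267·74/77 + 0.333·134/280 + 0.399·184/483 = 0.569.

0.57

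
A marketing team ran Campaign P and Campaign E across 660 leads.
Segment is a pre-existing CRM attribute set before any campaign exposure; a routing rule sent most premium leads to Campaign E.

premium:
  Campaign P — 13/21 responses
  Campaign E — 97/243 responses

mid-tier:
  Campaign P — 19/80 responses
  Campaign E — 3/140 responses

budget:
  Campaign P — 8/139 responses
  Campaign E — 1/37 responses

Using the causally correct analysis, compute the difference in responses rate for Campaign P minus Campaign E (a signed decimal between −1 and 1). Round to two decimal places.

+0.17

The customer segment-specific comparison favours Campaign P throughout, but the pooled figures favour Campaign E. The question is whether to condition on customer segment.
Here customer segment is a common cause — it drives both which campaign a case falls under and the outcome. The crude comparison mixes populations; the stratum-specific rates are the causally relevant ones.
Adjusting over the population distribution of customer segment: 0.400·(0.619−0.399) + 0.333·(0.237−0.021) + 0.267·(0.058−0.027) = +0.168.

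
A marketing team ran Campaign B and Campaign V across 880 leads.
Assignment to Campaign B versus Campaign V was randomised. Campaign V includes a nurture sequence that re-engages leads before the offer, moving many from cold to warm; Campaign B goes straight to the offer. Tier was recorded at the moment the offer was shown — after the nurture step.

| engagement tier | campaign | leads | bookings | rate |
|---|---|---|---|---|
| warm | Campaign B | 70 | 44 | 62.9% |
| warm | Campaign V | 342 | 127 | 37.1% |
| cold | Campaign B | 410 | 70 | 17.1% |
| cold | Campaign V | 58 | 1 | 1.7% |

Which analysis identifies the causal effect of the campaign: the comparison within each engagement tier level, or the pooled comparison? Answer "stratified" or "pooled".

pooled

Because the campaign influences engagement tier, engagement tier is a post-treatment mediator, not a confounder. Stratifying on it would bias the estimate; the causal effect is the crude pooled difference.
Pooled: Campaign B 23.8% vs Campaign V 32.0%; Campaign V is higher overall.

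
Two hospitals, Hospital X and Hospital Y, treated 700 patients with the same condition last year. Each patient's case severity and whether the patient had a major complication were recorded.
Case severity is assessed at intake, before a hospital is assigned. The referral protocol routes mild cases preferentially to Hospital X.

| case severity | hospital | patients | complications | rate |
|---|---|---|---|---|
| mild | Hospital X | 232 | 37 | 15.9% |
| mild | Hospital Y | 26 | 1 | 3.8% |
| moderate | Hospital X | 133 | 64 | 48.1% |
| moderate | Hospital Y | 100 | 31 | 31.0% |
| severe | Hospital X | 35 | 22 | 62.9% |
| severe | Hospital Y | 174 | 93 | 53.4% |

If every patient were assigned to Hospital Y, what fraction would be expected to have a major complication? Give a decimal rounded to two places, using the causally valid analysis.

Case severity is set before the hospital has any effect — it is not caused by the hospital — and it independently drives the outcome. That makes it a confounder, so the causal comparison is within case severity levels.
Standardising Hospital Y to the population case severity mix: 0.369·1/26 + 0.333·31/100 + 0.299·93/174 = 0.277.

0.28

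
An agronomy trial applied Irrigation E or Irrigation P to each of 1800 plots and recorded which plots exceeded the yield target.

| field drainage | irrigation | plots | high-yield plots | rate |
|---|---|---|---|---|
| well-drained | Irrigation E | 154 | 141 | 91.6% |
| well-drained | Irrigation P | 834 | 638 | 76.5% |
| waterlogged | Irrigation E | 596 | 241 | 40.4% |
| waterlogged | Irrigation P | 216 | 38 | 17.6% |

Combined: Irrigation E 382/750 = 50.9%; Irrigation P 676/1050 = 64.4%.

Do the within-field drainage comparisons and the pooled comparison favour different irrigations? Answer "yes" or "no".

Within each field drainage level (well-drained 91.6% vs 76.5%; waterlogged 40.4% vs 17.6%), Irrigation E has the higher rate every time. Pooled: 50.9% vs 64.4% — Irrigation P has the higher rate overall. The two comparisons disagree.

yes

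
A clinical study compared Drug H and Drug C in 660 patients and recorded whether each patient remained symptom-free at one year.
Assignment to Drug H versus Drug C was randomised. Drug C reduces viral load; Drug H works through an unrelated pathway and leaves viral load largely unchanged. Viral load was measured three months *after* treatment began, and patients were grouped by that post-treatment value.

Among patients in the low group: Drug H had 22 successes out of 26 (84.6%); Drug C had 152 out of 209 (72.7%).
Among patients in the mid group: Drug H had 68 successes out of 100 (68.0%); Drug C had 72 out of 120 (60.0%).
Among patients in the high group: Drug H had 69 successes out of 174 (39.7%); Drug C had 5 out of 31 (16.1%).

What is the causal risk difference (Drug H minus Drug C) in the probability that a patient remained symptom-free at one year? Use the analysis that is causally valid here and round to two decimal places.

Within every viral load level Drug H has the higher rate, yet pooled Drug C does — Simpson's reversal.
Because the drug influences viral load, viral load is a post-treatment mediator, not a confounder. Stratifying on it would bias the estimate; the causal effect is the crude pooled difference.
The causal difference is the pooled difference: 0.530 − 0.636 = -0.106.

-0.11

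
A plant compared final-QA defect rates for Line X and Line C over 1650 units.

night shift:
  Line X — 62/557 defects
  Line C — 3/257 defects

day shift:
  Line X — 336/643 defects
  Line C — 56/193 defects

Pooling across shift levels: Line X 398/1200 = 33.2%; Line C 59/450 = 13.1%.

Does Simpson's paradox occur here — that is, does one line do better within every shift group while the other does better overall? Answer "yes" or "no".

no

Within each shift level (night shift 11.1% vs 1.2%; day shift 52.3% vs 29.0%), Line C has the lower rate every time. Pooled: 33.2% vs 13.1% — Line C has the lower rate overall. They agree.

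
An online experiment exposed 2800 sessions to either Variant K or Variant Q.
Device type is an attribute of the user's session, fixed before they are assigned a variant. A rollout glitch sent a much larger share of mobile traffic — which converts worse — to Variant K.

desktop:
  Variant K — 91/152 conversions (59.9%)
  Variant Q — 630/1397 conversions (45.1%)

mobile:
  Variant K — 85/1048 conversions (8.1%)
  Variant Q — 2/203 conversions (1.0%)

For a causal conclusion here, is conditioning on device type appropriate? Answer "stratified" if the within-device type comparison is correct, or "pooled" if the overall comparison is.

Variant K is higher inside every device type stratum but Variant Q is higher in aggregate. Whether to stratify depends on how device type relates to the variant.
Device type is set before the variant has any effect — it is not caused by the variant — and it independently drives the outcome. That makes it a confounder, so the causal comparison is within device type levels.
Within each level — desktop: 59.9% vs 45.1%; mobile: 8.1% vs 1.0% — Variant K is higher every time.

stratified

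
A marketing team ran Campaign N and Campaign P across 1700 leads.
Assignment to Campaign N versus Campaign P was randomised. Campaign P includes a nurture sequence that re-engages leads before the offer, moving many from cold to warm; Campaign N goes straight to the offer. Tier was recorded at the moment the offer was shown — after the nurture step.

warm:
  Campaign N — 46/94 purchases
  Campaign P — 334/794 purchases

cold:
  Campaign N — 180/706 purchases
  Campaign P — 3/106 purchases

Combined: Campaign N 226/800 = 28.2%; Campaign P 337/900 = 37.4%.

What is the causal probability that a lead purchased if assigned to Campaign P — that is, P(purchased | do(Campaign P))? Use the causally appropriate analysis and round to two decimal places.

Because the campaign influences engagement tier, engagement tier is a post-treatment mediator, not a confounder. Stratifying on it would bias the estimate; the causal effect is the crude pooled difference.
So P(outcome | do(Campaign P)) is just the pooled rate for Campaign P: 337/900 = 0.374.

0.37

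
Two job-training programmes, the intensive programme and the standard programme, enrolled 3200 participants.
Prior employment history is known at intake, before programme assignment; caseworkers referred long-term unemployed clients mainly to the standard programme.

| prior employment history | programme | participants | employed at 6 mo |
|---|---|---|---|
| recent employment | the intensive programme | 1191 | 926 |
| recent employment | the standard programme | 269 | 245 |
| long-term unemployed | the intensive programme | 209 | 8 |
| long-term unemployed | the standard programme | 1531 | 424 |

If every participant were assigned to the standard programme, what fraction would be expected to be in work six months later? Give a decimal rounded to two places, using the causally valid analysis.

Prior employment history satisfies the back-door criterion: it is not a descendant of the programme, and it blocks the spurious path from programme to outcome. Adjusting for it (i.e., using the within-prior employment history rates) gives the causal effect.
Standardising the standard programme to the population prior employment history mix: 0.456·245/269 + 0.544·424/1531 = 0.566.

0.57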